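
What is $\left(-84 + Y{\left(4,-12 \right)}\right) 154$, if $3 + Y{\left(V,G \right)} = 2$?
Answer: $-13090$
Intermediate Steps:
$Y{\left(V,G \right)} = -1$ ($Y{\left(V,G \right)} = -3 + 2 = -1$)
$\left(-84 + Y{\left(4,-12 \right)}\right) 154 = \left(-84 - 1\right) 154 = \left(-85\right) 154 = -13090$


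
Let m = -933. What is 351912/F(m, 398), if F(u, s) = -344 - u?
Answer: 11352/19 ≈ 597.47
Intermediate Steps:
351912/F(m, 398) = 351912/(-344 - 1*(-933)) = 351912/(-344 + 933) = 351912/589 = 351912*(1/589) = 11352/19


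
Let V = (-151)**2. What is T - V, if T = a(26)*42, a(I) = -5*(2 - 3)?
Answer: -22591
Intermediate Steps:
a(I) = 5 (a(I) = -5*(-1) = 5)
V = 22801
T = 210 (T = 5*42 = 210)
T - V = 210 - 1*22801 = 210 - 22801 = -22591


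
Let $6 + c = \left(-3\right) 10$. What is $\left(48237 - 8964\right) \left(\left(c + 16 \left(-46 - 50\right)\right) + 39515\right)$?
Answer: $1490135439$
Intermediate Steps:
$c = -36$ ($c = -6 - 30 = -36$)
$\left(48237 - 8964\right) \left(\left(c + 16 \left(-46 - 50\right)\right) + 39515\right) = \left(48237 - 8964\right) \left(\left(-36 + 16 \left(-46 - 50\right)\right) + 39515\right) = 39273 \left(\left(-36 + 16 \left(-96\right)\right) + 39515\right) = 39273 \left(\left(-36 - 1536\right) + 39515\right) = 39273 \left(-1572 + 39515\right) = 39273 \cdot 37943 = 1490135439$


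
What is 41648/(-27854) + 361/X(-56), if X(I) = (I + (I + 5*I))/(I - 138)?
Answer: 25452645/143668 ≈ 177.16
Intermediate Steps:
X(I) = 7*I/(-138 + I) (X(I) = (I + 6*I)/(-138 + I) = (7*I)/(-138 + I) = 7*I/(-138 + I))
41648/(-27854) + 361/X(-56) = 41648/(-27854) + 361/((7*(-56)/(-138 - 56))) = 41648*(-1/27854) + 361/((7*(-56)/(-194))) = -1096/733 + 361/((7*(-56)*(-1/194))) = -1096/733 + 361/(196/97) = -1096/733 + 361*(97/196) = -1096/733 + 35017/196 = 25452645/143668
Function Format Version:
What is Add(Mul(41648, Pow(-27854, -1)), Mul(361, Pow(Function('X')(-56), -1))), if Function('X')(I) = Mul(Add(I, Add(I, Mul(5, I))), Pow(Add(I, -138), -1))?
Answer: Rational(25452645, 143668) ≈ 177.16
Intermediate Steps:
Function('X')(I) = Mul(7, I, Pow(Add(-138, I), -1)) (Function('X')(I) = Mul(Add(I, Mul(6, I)), Pow(Add(-138, I), -1)) = Mul(Mul(7, I), Pow(Add(-138, I), -1)) = Mul(7, I, Pow(Add(-138, I), -1)))
Add(Mul(41648, Pow(-27854, -1)), Mul(361, Pow(Function('X')(-56), -1))) = Add(Mul(41648, Pow(-27854, -1)), Mul(361, Pow(Mul(7, -56, Pow(Add(-138, -56), -1)), -1))) = Add(Mul(41648, Rational(-1, 27854)), Mul(361, Pow(Mul(7, -56, Pow(-194, -1)), -1))) = Add(Rational(-1096, 733), Mul(361, Pow(Mul(7, -56, Rational(-1, 194)), -1))) = Add(Rational(-1096, 733), Mul(361, Pow(Rational(196, 97), -1))) = Add(Rational(-1096, 733), Mul(361, Rational(97, 196))) = Add(Rational(-1096, 733), Rational(35017, 196)) = Rational(25452645, 143668)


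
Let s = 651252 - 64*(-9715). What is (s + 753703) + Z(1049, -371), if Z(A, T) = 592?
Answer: 2027307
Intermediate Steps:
s = 1273012 (s = 651252 + 621760 = 1273012)
(s + 753703) + Z(1049, -371) = (1273012 + 753703) + 592 = 2026715 + 592 = 2027307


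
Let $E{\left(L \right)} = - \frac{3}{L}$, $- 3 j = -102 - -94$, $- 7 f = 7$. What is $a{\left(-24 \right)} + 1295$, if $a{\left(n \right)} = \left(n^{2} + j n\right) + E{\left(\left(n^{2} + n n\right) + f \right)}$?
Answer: $\frac{2079854}{1151} \approx 1807.0$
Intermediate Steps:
$f = -1$ ($f = \left(- \frac{1}{7}\right) 7 = -1$)
$j = \frac{8}{3}$ ($j = - \frac{-102 - -94}{3} = - \frac{-102 + 94}{3} = \left(- \frac{1}{3}\right) \left(-8\right) = \frac{8}{3} \approx 2.6667$)
$a{\left(n \right)} = n^{2} - \frac{3}{-1 + 2 n^{2}} + \frac{8 n}{3}$ ($a{\left(n \right)} = \left(n^{2} + \frac{8 n}{3}\right) - \frac{3}{\left(n^{2} + n n\right) - 1} = \left(n^{2} + \frac{8 n}{3}\right) - \frac{3}{\left(n^{2} + n^{2}\right) - 1} = \left(n^{2} + \frac{8 n}{3}\right) - \frac{3}{2 n^{2} - 1} = \left(n^{2} + \frac{8 n}{3}\right) - \frac{3}{-1 + 2 n^{2}} = n^{2} - \frac{3}{-1 + 2 n^{2}} + \frac{8 n}{3}$)
$a{\left(-24 \right)} + 1295 = \frac{-9 - 24 \left(-1 + 2 \left(-24\right)^{2}\right) \left(8 + 3 \left(-24\right)\right)}{3 \left(-1 + 2 \left(-24\right)^{2}\right)} + 1295 = \frac{-9 - 24 \left(-1 + 2 \cdot 576\right) \left(8 - 72\right)}{3 \left(-1 + 2 \cdot 576\right)} + 1295 = \frac{-9 - 24 \left(-1 + 1152\right) \left(-64\right)}{3 \left(-1 + 1152\right)} + 1295 = \frac{-9 - 27624 \left(-64\right)}{3 \cdot 1151} + 1295 = \frac{1}{3} \cdot \frac{1}{1151} \left(-9 + 1767936\right) + 1295 = \frac{1}{3} \cdot \frac{1}{1151} \cdot 1767927 + 1295 = \frac{589309}{1151} + 1295 = \frac{2079854}{1151}$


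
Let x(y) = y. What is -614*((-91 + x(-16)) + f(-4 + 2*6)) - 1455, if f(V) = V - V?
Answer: 64243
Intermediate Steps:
f(V) = 0
-614*((-91 + x(-16)) + f(-4 + 2*6)) - 1455 = -614*((-91 - 16) + 0) - 1455 = -614*(-107 + 0) - 1455 = -614*(-107) - 1455 = 65698 - 1455 = 64243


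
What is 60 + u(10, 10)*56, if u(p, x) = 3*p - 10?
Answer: 1180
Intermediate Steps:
u(p, x) = -10 + 3*p
60 + u(10, 10)*56 = 60 + (-10 + 3*10)*56 = 60 + (-10 + 30)*56 = 60 + 20*56 = 60 + 1120 = 1180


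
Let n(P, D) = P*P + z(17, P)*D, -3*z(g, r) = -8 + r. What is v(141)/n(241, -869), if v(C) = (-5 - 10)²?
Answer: 135/75344 ≈ 0.0017918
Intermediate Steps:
z(g, r) = 8/3 - r/3 (z(g, r) = -(-8 + r)/3 = 8/3 - r/3)
n(P, D) = P² + D*(8/3 - P/3) (n(P, D) = P*P + (8/3 - P/3)*D = P² + D*(8/3 - P/3))
v(C) = 225 (v(C) = (-15)² = 225)
v(141)/n(241, -869) = 225/(241² - ⅓*(-869)*(-8 + 241)) = 225/(58081 - ⅓*(-869)*233) = 225/(58081 + 202477/3) = 225/(376720/3) = 225*(3/376720) = 135/75344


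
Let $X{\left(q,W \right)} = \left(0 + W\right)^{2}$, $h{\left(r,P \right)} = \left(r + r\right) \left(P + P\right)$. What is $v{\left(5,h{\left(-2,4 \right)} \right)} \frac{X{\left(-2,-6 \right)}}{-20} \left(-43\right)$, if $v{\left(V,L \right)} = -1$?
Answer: $- \frac{387}{5} \approx -77.4$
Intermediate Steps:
$h{\left(r,P \right)} = 4 P r$ ($h{\left(r,P \right)} = 2 r 2 P = 4 P r$)
$X{\left(q,W \right)} = W^{2}$
$v{\left(5,h{\left(-2,4 \right)} \right)} \frac{X{\left(-2,-6 \right)}}{-20} \left(-43\right) = - \frac{\left(-6\right)^{2}}{-20} \left(-43\right) = - \frac{36 \left(-1\right)}{20} \left(-43\right) = \left(-1\right) \left(- \frac{9}{5}\right) \left(-43\right) = \frac{9}{5} \left(-43\right) = - \frac{387}{5}$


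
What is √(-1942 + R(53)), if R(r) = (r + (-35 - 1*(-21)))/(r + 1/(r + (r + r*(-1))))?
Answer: I*√15328417930/2810 ≈ 44.06*I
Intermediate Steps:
R(r) = (-14 + r)/(r + 1/r) (R(r) = (r + (-35 + 21))/(r + 1/(r + (r - r))) = (r - 14)/(r + 1/(r + 0)) = (-14 + r)/(r + 1/r))
√(-1942 + R(53)) = √(-1942 + 53*(-14 + 53)/(1 + 53²)) = √(-1942 + 53*39/(1 + 2809)) = √(-1942 + 53*39/2810) = √(-1942 + 53*(1/2810)*39) = √(-1942 + 2067/2810) = √(-5454953/2810) = I*√15328417930/2810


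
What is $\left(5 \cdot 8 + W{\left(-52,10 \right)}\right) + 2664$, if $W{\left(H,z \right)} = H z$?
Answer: $2184$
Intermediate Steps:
$\left(5 \cdot 8 + W{\left(-52,10 \right)}\right) + 2664 = \left(5 \cdot 8 - 520\right) + 2664 = \left(40 - 520\right) + 2664 = -480 + 2664 = 2184$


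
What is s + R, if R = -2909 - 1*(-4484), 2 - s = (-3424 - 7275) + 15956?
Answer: -3680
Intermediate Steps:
s = -5255 (s = 2 - ((-3424 - 7275) + 15956) = 2 - (-10699 + 15956) = 2 - 1*5257 = 2 - 5257 = -5255)
R = 1575 (R = -2909 + 4484 = 1575)
s + R = -5255 + 1575 = -3680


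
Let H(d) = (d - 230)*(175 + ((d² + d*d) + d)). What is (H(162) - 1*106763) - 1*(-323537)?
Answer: -3375326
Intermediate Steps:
H(d) = (-230 + d)*(175 + d + 2*d²) (H(d) = (-230 + d)*(175 + ((d² + d²) + d)) = (-230 + d)*(175 + (2*d² + d)) = (-230 + d)*(175 + (d + 2*d²)) = (-230 + d)*(175 + d + 2*d²))
(H(162) - 1*106763) - 1*(-323537) = ((-40250 - 459*162² - 55*162 + 2*162³) - 1*106763) - 1*(-323537) = ((-40250 - 459*26244 - 8910 + 2*4251528) - 106763) + 323537 = ((-40250 - 12045996 - 8910 + 8503056) - 106763) + 323537 = (-3592100 - 106763) + 323537 = -3698863 + 323537 = -3375326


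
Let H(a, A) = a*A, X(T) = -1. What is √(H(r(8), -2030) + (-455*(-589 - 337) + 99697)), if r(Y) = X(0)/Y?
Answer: √2085123/2 ≈ 722.00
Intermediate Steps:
r(Y) = -1/Y
H(a, A) = A*a
√(H(r(8), -2030) + (-455*(-589 - 337) + 99697)) = √(-(-2030)/8 + (-455*(-589 - 337) + 99697)) = √(-(-2030)/8 + (-455*(-926) + 99697)) = √(-2030*(-⅛) + (421330 + 99697)) = √(1015/4 + 521027) = √(2085123/4) = √2085123/2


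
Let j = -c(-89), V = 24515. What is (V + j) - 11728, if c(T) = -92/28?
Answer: 89532/7 ≈ 12790.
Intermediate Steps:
c(T) = -23/7 (c(T) = -92*1/28 = -23/7)
j = 23/7 (j = -1*(-23/7) = 23/7 ≈ 3.2857)
(V + j) - 11728 = (24515 + 23/7) - 11728 = 171628/7 - 11728 = 89532/7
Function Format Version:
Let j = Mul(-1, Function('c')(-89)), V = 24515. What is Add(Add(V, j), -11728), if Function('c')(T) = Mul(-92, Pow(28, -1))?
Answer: Rational(89532, 7) ≈ 12790.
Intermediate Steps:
Function('c')(T) = Rational(-23, 7) (Function('c')(T) = Mul(-92, Rational(1, 28)) = Rational(-23, 7))
j = Rational(23, 7) (j = Mul(-1, Rational(-23, 7)) = Rational(23, 7) ≈ 3.2857)
Add(Add(V, j), -11728) = Add(Add(24515, Rational(23, 7)), -11728) = Add(Rational(171628, 7), -11728) = Rational(89532, 7)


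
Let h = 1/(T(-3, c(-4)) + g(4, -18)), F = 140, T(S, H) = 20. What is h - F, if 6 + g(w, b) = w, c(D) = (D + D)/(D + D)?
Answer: -2519/18 ≈ -139.94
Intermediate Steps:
c(D) = 1 (c(D) = (2*D)/((2*D)) = (2*D)*(1/(2*D)) = 1)
g(w, b) = -6 + w
h = 1/18 (h = 1/(20 + (-6 + 4)) = 1/(20 - 2) = 1/18 ≈ 0.055556)
h - F = 1/18 - 1*140 = 1/18 - 140 = -2519/18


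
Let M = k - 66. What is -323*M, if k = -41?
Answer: 34561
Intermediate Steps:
M = -107 (M = -41 - 66 = -107)
-323*M = -323*(-107) = 34561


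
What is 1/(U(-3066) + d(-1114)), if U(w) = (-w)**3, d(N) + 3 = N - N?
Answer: 1/28821491493 ≈ 3.4696e-11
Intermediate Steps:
d(N) = -3 (d(N) = -3 + (N - N) = -3 + 0 = -3)
U(w) = -w**3
1/(U(-3066) + d(-1114)) = 1/(-1*(-3066)**3 - 3) = 1/(-1*(-28821491496) - 3) = 1/(28821491496 - 3) = 1/28821491493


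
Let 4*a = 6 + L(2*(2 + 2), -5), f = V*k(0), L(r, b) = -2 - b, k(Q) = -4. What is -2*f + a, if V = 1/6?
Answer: 43/12 ≈ 3.5833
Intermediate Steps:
V = ⅙ ≈ 0.16667
f = -⅔ (f = (⅙)*(-4) = -⅔ ≈ -0.66667)
a = 9/4 (a = (6 + (-2 - 1*(-5)))/4 = (6 + (-2 + 5))/4 = (6 + 3)/4 = (¼)*9 = 9/4 ≈ 2.2500)
-2*f + a = -2*(-⅔) + 9/4 = 4/3 + 9/4 = 43/12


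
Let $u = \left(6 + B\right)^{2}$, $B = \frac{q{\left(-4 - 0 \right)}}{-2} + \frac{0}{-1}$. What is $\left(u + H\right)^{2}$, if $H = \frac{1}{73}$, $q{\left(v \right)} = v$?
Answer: $\frac{21836929}{5329} \approx 4097.8$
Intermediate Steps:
$B = 2$ ($B = \frac{-4 - 0}{-2} + \frac{0}{-1} = \left(-4 + 0\right) \left(- \frac{1}{2}\right) + 0 \left(-1\right) = \left(-4\right) \left(- \frac{1}{2}\right) + 0 = 2 + 0 = 2$)
$H = \frac{1}{73} \approx 0.013699$
$u = 64$ ($u = \left(6 + 2\right)^{2} = 8^{2} = 64$)
$\left(u + H\right)^{2} = \left(64 + \frac{1}{73}\right)^{2} = \left(\frac{4673}{73}\right)^{2} = \frac{21836929}{5329}$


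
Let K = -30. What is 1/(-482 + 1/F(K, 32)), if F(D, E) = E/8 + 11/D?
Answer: -109/52508 ≈ -0.0020759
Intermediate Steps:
F(D, E) = 11/D + E/8 (F(D, E) = E*(1/8) + 11/D = E/8 + 11/D = 11/D + E/8)
1/(-482 + 1/F(K, 32)) = 1/(-482 + 1/(11/(-30) + (1/8)*32)) = 1/(-482 + 1/(11*(-1/30) + 4)) = 1/(-482 + 1/(-11/30 + 4)) = 1/(-482 + 1/(109/30)) = 1/(-482 + 30/109) = 1/(-52508/109) = -109/52508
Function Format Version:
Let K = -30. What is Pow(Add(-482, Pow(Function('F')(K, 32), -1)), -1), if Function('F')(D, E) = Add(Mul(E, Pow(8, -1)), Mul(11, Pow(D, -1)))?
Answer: Rational(-109, 52508) ≈ -0.0020759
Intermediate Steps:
Function('F')(D, E) = Add(Mul(11, Pow(D, -1)), Mul(Rational(1, 8), E)) (Function('F')(D, E) = Add(Mul(E, Rational(1, 8)), Mul(11, Pow(D, -1))) = Add(Mul(Rational(1, 8), E), Mul(11, Pow(D, -1))) = Add(Mul(11, Pow(D, -1)), Mul(Rational(1, 8), E)))
Pow(Add(-482, Pow(Function('F')(K, 32), -1)), -1) = Pow(Add(-482, Pow(Add(Mul(11, Pow(-30, -1)), Mul(Rational(1, 8), 32)), -1)), -1) = Pow(Add(-482, Pow(Add(Mul(11, Rational(-1, 30)), 4), -1)), -1) = Pow(Add(-482, Pow(Add(Rational(-11, 30), 4), -1)), -1) = Pow(Add(-482, Pow(Rational(109, 30), -1)), -1) = Pow(Add(-482, Rational(30, 109)), -1) = Pow(Rational(-52508, 109), -1) = Rational(-109, 52508)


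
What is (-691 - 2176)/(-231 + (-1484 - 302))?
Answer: 2867/2017 ≈ 1.4214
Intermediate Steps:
(-691 - 2176)/(-231 + (-1484 - 302)) = -2867/(-231 - 1786) = -2867/(-2017) = -2867*(-1/2017) = 2867/2017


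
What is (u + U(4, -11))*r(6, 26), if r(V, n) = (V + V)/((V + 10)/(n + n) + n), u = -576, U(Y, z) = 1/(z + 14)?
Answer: -44902/171 ≈ -262.58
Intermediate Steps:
U(Y, z) = 1/(14 + z)
r(V, n) = 2*V/(n + (10 + V)/(2*n)) (r(V, n) = (2*V)/((10 + V)/((2*n)) + n) = (2*V)/((10 + V)*(1/(2*n)) + n) = (2*V)/((10 + V)/(2*n) + n) = (2*V)/(n + (10 + V)/(2*n)) = 2*V/(n + (10 + V)/(2*n)))
(u + U(4, -11))*r(6, 26) = (-576 + 1/(14 - 11))*(4*6*26/(10 + 6 + 2*26²)) = (-576 + 1/3)*(4*6*26/(10 + 6 + 2*676)) = (-576 + ⅓)*(4*6*26/(10 + 6 + 1352)) = -6908*6*26/(3*1368) = -1727/3*26/57 = -44902/171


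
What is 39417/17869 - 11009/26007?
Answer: 828398098/464719083 ≈ 1.7826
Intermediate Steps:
39417/17869 - 11009/26007 = 828398098/464719083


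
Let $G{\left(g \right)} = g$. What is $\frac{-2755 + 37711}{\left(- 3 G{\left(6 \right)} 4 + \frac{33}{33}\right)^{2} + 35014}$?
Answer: $\frac{34956}{40055} \approx 0.8727$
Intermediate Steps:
$\frac{-2755 + 37711}{\left(- 3 G{\left(6 \right)} 4 + \frac{33}{33}\right)^{2} + 35014} = \frac{-2755 + 37711}{\left(\left(-3\right) 6 \cdot 4 + \frac{33}{33}\right)^{2} + 35014} = \frac{34956}{\left(\left(-18\right) 4 + 33 \cdot \frac{1}{33}\right)^{2} + 35014} = \frac{34956}{\left(-72 + 1\right)^{2} + 35014} = \frac{34956}{\left(-71\right)^{2} + 35014} = \frac{34956}{5041 + 35014} = \frac{34956}{40055}$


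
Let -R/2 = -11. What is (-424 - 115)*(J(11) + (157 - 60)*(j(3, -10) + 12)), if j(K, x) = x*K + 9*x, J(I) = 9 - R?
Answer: 5653571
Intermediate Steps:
R = 22 (R = -2*(-11) = 22)
J(I) = -13 (J(I) = 9 - 1*22 = 9 - 22 = -13)
j(K, x) = 9*x + K*x (j(K, x) = K*x + 9*x = 9*x + K*x)
(-424 - 115)*(J(11) + (157 - 60)*(j(3, -10) + 12)) = (-424 - 115)*(-13 + (157 - 60)*(-10*(9 + 3) + 12)) = -539*(-13 + 97*(-10*12 + 12)) = -539*(-13 + 97*(-120 + 12)) = -539*(-13 + 97*(-108)) = -539*(-13 - 10476) = -539*(-10489) = 5653571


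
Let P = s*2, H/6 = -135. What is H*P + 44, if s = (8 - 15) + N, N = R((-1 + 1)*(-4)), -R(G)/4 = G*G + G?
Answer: 11384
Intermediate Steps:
R(G) = -4*G - 4*G**2 (R(G) = -4*(G*G + G) = -4*(G**2 + G) = -4*(G + G**2) = -4*G - 4*G**2)
H = -810 (H = 6*(-135) = -810)
N = 0 (N = -4*(-1 + 1)*(-4)*(1 + (-1 + 1)*(-4)) = -4*0*(-4)*(1 + 0*(-4)) = -4*0*(1 + 0) = -4*0*1 = 0)
s = -7 (s = (8 - 15) + 0 = -7 + 0 = -7)
P = -14 (P = -7*2 = -14)
H*P + 44 = -810*(-14) + 44 = 11340 + 44 = 11384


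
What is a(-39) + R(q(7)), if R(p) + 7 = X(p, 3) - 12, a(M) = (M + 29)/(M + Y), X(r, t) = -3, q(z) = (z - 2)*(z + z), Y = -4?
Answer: -936/43 ≈ -21.767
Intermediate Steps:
q(z) = 2*z*(-2 + z) (q(z) = (-2 + z)*(2*z) = 2*z*(-2 + z))
a(M) = (29 + M)/(-4 + M) (a(M) = (M + 29)/(M - 4) = (29 + M)/(-4 + M))
R(p) = -22 (R(p) = -7 + (-3 - 12) = -7 - 15 = -22)
a(-39) + R(q(7)) = (29 - 39)/(-4 - 39) - 22 = -10/(-43) - 22 = -1/43*(-10) - 22 = 10/43 - 22 = -936/43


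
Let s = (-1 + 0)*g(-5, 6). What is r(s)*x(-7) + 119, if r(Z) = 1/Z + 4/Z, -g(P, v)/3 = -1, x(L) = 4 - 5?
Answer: 362/3 ≈ 120.67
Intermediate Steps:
x(L) = -1
g(P, v) = 3 (g(P, v) = -3*(-1) = 3)
s = -3 (s = (-1 + 0)*3 = -1*3 = -3)
r(Z) = 5/Z (r(Z) = 1/Z + 4/Z = 5/Z)
r(s)*x(-7) + 119 = (5/(-3))*(-1) + 119 = (5*(-1/3))*(-1) + 119 = -5/3*(-1) + 119 = 5/3 + 119 = 362/3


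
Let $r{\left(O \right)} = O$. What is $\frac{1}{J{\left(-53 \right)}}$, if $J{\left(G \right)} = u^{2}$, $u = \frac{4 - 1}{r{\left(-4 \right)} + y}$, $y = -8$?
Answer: $16$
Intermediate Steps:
$u = - \frac{1}{4}$ ($u = \frac{4 - 1}{-4 - 8} = \frac{3}{-12} = 3 \left(- \frac{1}{12}\right) = - \frac{1}{4} \approx -0.25$)
$J{\left(G \right)} = \frac{1}{16}$ ($J{\left(G \right)} = \left(- \frac{1}{4}\right)^{2} = \frac{1}{16}$)
$\frac{1}{J{\left(-53 \right)}} = \frac{1}{\frac{1}{16}} = 16$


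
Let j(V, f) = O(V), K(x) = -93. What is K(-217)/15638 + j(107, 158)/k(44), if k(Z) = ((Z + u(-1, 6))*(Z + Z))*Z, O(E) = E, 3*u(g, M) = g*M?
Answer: -960769/181651008 ≈ -0.0052891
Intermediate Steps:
u(g, M) = M*g/3 (u(g, M) = (g*M)/3 = (M*g)/3 = M*g/3)
k(Z) = 2*Z²*(-2 + Z) (k(Z) = ((Z + (⅓)*6*(-1))*(Z + Z))*Z = ((Z - 2)*(2*Z))*Z = ((-2 + Z)*(2*Z))*Z = (2*Z*(-2 + Z))*Z = 2*Z²*(-2 + Z))
j(V, f) = V
K(-217)/15638 + j(107, 158)/k(44) = -93/15638 + 107/((2*44²*(-2 + 44))) = -93*1/15638 + 107/((2*1936*42)) = -93/15638 + 107/162624 = -960769/181651008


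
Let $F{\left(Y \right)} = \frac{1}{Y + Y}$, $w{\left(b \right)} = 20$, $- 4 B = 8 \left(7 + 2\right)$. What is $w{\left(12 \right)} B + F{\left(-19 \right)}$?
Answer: $- \frac{13681}{38} \approx -360.03$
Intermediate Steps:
$B = -18$ ($B = - \frac{8 \left(7 + 2\right)}{4} = - \frac{8 \cdot 9}{4} = \left(- \frac{1}{4}\right) 72 = -18$)
$F{\left(Y \right)} = \frac{1}{2 Y}$
$w{\left(12 \right)} B + F{\left(-19 \right)} = 20 \left(-18\right) + \frac{1}{2 \left(-19\right)} = -360 + \frac{1}{2} \left(- \frac{1}{19}\right) = -360 - \frac{1}{38} = - \frac{13681}{38}$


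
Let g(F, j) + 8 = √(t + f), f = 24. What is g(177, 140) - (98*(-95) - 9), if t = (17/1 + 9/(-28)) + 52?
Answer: 9311 + √18165/14 ≈ 9320.6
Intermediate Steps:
t = 1923/28 (t = (17*1 + 9*(-1/28)) + 52 = (17 - 9/28) + 52 = 467/28 + 52 = 1923/28 ≈ 68.679)
g(F, j) = -8 + √18165/14 (g(F, j) = -8 + √(1923/28 + 24) = -8 + √(2595/28) = -8 + √18165/14)
g(177, 140) - (98*(-95) - 9) = (-8 + √18165/14) - (98*(-95) - 9) = (-8 + √18165/14) - (-9310 - 9) = (-8 + √18165/14) - 1*(-9319) = (-8 + √18165/14) + 9319 = 9311 + √18165/14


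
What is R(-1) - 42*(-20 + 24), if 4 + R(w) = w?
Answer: -173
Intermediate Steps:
R(w) = -4 + w
R(-1) - 42*(-20 + 24) = (-4 - 1) - 42*(-20 + 24) = -5 - 42*4 = -5 - 168 = -173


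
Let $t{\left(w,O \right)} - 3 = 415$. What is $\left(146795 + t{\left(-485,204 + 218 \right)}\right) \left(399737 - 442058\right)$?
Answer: $-6230201373$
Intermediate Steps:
$t{\left(w,O \right)} = 418$ ($t{\left(w,O \right)} = 3 + 415 = 418$)
$\left(146795 + t{\left(-485,204 + 218 \right)}\right) \left(399737 - 442058\right) = \left(146795 + 418\right) \left(399737 - 442058\right) = 147213 \left(-42321\right) = -6230201373$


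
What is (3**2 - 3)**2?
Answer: 36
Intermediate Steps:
(3**2 - 3)**2 = (9 - 3)**2 = 6**2 = 36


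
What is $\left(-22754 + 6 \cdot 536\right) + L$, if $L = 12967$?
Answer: $-6571$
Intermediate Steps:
$\left(-22754 + 6 \cdot 536\right) + L = \left(-22754 + 6 \cdot 536\right) + 12967 = \left(-22754 + 3216\right) + 12967 = -19538 + 12967 = -6571$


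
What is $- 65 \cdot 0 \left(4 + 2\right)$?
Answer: $0$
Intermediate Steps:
$- 65 \cdot 0 \left(4 + 2\right) = - 65 \cdot 0 \cdot 6 = \left(-65\right) 0 = 0$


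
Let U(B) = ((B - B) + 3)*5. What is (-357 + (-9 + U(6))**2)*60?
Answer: -19260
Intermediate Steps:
U(B) = 15 (U(B) = (0 + 3)*5 = 3*5 = 15)
(-357 + (-9 + U(6))**2)*60 = (-357 + (-9 + 15)**2)*60 = (-357 + 6**2)*60 = (-357 + 36)*60 = -321*60 = -19260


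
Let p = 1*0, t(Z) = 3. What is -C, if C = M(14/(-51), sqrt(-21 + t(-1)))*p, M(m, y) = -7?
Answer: 0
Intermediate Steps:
p = 0
C = 0 (C = -7*0 = 0)
-C = -1*0 = 0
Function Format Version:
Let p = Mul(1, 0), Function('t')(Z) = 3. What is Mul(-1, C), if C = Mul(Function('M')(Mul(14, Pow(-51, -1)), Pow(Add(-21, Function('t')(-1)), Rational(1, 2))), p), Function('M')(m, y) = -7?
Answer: 0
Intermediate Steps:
p = 0
C = 0 (C = Mul(-7, 0) = 0)
Mul(-1, C) = Mul(-1, 0) = 0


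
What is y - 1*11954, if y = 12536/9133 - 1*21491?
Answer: -305440649/9133 ≈ -33444.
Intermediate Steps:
y = -196264767/9133 (y = 12536*(1/9133) - 21491 = 12536/9133 - 21491 = -196264767/9133 ≈ -21490.)
y - 1*11954 = -196264767/9133 - 1*11954 = -196264767/9133 - 11954 = -305440649/9133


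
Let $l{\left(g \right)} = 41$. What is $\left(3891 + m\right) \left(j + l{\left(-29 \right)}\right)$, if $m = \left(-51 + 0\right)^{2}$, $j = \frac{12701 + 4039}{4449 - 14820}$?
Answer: $\frac{883931244}{3457} \approx 2.5569 \cdot 10^{5}$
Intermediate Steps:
$j = - \frac{5580}{3457}$ ($j = \frac{16740}{-10371} = 16740 \left(- \frac{1}{10371}\right) = - \frac{5580}{3457} \approx -1.6141$)
$m = 2601$ ($m = \left(-51\right)^{2} = 2601$)
$\left(3891 + m\right) \left(j + l{\left(-29 \right)}\right) = \left(3891 + 2601\right) \left(- \frac{5580}{3457} + 41\right) = 6492 \cdot \frac{136157}{3457} = \frac{883931244}{3457}$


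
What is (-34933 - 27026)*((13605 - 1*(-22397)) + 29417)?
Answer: -4053295821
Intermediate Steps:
(-34933 - 27026)*((13605 - 1*(-22397)) + 29417) = -61959*((13605 + 22397) + 29417) = -61959*(36002 + 29417) = -61959*65419 = -4053295821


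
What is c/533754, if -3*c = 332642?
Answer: -166321/800631 ≈ -0.20774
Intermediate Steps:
c = -332642/3 (c = -⅓*332642 = -332642/3 ≈ -1.1088e+5)
c/533754 = -332642/3/533754 = -332642/3*1/533754 = -166321/800631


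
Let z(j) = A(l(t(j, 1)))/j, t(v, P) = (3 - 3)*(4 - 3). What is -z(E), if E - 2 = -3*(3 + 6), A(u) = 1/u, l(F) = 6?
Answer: 1/150 ≈ 0.0066667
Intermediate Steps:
t(v, P) = 0 (t(v, P) = 0*1 = 0)
E = -25 (E = 2 - 3*(3 + 6) = 2 - 3*9 = 2 - 27 = -25)
z(j) = 1/(6*j)
-z(E) = -1/(6*(-25)) = -(-1)/(6*25) = -1*(-1/150) = 1/150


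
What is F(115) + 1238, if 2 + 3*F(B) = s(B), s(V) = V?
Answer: 3827/3 ≈ 1275.7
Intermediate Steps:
F(B) = -⅔ + B/3
F(115) + 1238 = (-⅔ + (⅓)*115) + 1238 = (-⅔ + 115/3) + 1238 = 113/3 + 1238 = 3827/3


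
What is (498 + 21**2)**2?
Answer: 881721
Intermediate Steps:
(498 + 21**2)**2 = (498 + 441)**2 = 939**2 = 881721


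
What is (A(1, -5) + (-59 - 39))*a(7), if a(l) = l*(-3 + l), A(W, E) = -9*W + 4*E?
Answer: -3556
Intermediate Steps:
(A(1, -5) + (-59 - 39))*a(7) = ((-9*1 + 4*(-5)) + (-59 - 39))*(7*(-3 + 7)) = ((-9 - 20) - 98)*(7*4) = (-29 - 98)*28 = -127*28 = -3556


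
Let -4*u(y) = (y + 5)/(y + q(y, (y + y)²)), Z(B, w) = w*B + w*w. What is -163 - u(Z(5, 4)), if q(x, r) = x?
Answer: -46903/288 ≈ -162.86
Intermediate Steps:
Z(B, w) = w² + B*w (Z(B, w) = B*w + w² = w² + B*w)
u(y) = -(5 + y)/(8*y) (u(y) = -(y + 5)/(4*(y + y)) = -(5 + y)/(4*(2*y)) = -(5 + y)*1/(2*y)/4 = -(5 + y)/(8*y))
-163 - u(Z(5, 4)) = -163 - (-5 - 4*(5 + 4))/(8*(4*(5 + 4))) = -163 - (-5 - 4*9)/(8*(4*9)) = -163 - (-5 - 1*36)/(8*36) = -163 - (-5 - 36)/(8*36) = -163 - (-41)/(8*36) = -163 - 1*(-41/288) = -163 + 41/288 = -46903/288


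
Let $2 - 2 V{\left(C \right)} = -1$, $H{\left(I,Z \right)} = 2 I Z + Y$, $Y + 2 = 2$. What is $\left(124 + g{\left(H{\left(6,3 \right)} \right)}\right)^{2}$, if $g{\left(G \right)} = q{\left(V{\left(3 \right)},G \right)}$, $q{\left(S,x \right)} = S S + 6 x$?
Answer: $\frac{1874161}{16} \approx 1.1714 \cdot 10^{5}$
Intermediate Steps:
$Y = 0$ ($Y = -2 + 2 = 0$)
$H{\left(I,Z \right)} = 2 I Z$ ($H{\left(I,Z \right)} = 2 I Z + 0 = 2 I Z$)
$V{\left(C \right)} = \frac{3}{2}$ ($V{\left(C \right)} = 1 - - \frac{1}{2} = 1 + \frac{1}{2} = \frac{3}{2}$)
$q{\left(S,x \right)} = S^{2} + 6 x$
$g{\left(G \right)} = \frac{9}{4} + 6 G$ ($g{\left(G \right)} = \left(\frac{3}{2}\right)^{2} + 6 G = \frac{9}{4} + 6 G$)
$\left(124 + g{\left(H{\left(6,3 \right)} \right)}\right)^{2} = \left(124 + \left(\frac{9}{4} + 6 \cdot 2 \cdot 6 \cdot 3\right)\right)^{2} = \left(124 + \left(\frac{9}{4} + 6 \cdot 36\right)\right)^{2} = \left(124 + \left(\frac{9}{4} + 216\right)\right)^{2} = \left(124 + \frac{873}{4}\right)^{2} = \left(\frac{1369}{4}\right)^{2} = \frac{1874161}{16}$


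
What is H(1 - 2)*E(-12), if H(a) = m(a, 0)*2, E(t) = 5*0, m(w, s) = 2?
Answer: 0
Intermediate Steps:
E(t) = 0
H(a) = 4 (H(a) = 2*2 = 4)
H(1 - 2)*E(-12) = 4*0 = 0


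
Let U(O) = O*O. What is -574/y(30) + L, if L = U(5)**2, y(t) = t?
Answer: 9088/15 ≈ 605.87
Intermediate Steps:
U(O) = O**2
L = 625 (L = (5**2)**2 = 25**2 = 625)
-574/y(30) + L = -574/30 + 625 = -574*1/30 + 625 = -287/15 + 625 = 9088/15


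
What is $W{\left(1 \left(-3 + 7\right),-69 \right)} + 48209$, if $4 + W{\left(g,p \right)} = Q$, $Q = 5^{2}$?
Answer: $48230$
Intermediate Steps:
$Q = 25$
$W{\left(g,p \right)} = 21$ ($W{\left(g,p \right)} = -4 + 25 = 21$)
$W{\left(1 \left(-3 + 7\right),-69 \right)} + 48209 = 21 + 48209 = 48230$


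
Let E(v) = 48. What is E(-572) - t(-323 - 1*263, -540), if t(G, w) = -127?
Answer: 175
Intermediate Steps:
E(-572) - t(-323 - 1*263, -540) = 48 - 1*(-127) = 48 + 127 = 175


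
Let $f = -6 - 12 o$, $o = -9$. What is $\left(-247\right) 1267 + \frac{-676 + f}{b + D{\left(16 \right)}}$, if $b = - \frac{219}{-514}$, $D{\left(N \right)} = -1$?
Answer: $- \frac{92024919}{295} \approx -3.1195 \cdot 10^{5}$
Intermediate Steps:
$f = 102$ ($f = -6 - -108 = -6 + 108 = 102$)
$b = \frac{219}{514}$ ($b = \left(-219\right) \left(- \frac{1}{514}\right) = \frac{219}{514} \approx 0.42607$)
$\left(-247\right) 1267 + \frac{-676 + f}{b + D{\left(16 \right)}} = \left(-247\right) 1267 + \frac{-676 + 102}{\frac{219}{514} - 1} = -312949 - \frac{574}{- \frac{295}{514}} = -312949 - - \frac{295036}{295} = -312949 + \frac{295036}{295} = - \frac{92024919}{295}$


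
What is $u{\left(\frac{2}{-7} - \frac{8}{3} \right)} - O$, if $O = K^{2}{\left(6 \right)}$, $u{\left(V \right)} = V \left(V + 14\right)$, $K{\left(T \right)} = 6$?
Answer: $- \frac{30260}{441} \approx -68.617$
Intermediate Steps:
$u{\left(V \right)} = V \left(14 + V\right)$
$O = 36$ ($O = 6^{2} = 36$)
$u{\left(\frac{2}{-7} - \frac{8}{3} \right)} - O = \left(\frac{2}{-7} - \frac{8}{3}\right) \left(14 + \left(\frac{2}{-7} - \frac{8}{3}\right)\right) - 36 = \left(2 \left(- \frac{1}{7}\right) - \frac{8}{3}\right) \left(14 + \left(2 \left(- \frac{1}{7}\right) - \frac{8}{3}\right)\right) - 36 = \left(- \frac{2}{7} - \frac{8}{3}\right) \left(14 - \frac{62}{21}\right) - 36 = - \frac{62 \left(14 - \frac{62}{21}\right)}{21} - 36 = \left(- \frac{62}{21}\right) \frac{232}{21} - 36 = - \frac{14384}{441} - 36 = - \frac{30260}{441}$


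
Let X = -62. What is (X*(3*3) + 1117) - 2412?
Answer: -1853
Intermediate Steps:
(X*(3*3) + 1117) - 2412 = (-186*3 + 1117) - 2412 = (-62*9 + 1117) - 2412 = (-558 + 1117) - 2412 = 559 - 2412 = -1853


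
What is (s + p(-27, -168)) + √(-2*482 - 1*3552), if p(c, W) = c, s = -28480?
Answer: -28507 + 2*I*√1129 ≈ -28507.0 + 67.201*I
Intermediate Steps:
(s + p(-27, -168)) + √(-2*482 - 1*3552) = (-28480 - 27) + √(-2*482 - 1*3552) = -28507 + √(-964 - 3552) = -28507 + √(-4516) = -28507 + 2*I*√1129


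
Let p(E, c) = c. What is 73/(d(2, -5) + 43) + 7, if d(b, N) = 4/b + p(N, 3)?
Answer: 409/48 ≈ 8.5208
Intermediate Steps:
d(b, N) = 3 + 4/b (d(b, N) = 4/b + 3 = 3 + 4/b)
73/(d(2, -5) + 43) + 7 = 73/((3 + 4/2) + 43) + 7 = 73/((3 + 4*(1/2)) + 43) + 7 = 73/((3 + 2) + 43) + 7 = 73/(5 + 43) + 7 = 73/48 + 7 = 409/48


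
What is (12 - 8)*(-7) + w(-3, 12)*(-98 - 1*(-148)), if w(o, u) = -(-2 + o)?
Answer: 222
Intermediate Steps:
w(o, u) = 2 - o
(12 - 8)*(-7) + w(-3, 12)*(-98 - 1*(-148)) = (12 - 8)*(-7) + (2 - 1*(-3))*(-98 - 1*(-148)) = 4*(-7) + (2 + 3)*(-98 + 148) = -28 + 5*50 = -28 + 250 = 222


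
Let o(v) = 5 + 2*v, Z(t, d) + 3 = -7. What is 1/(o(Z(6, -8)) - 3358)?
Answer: -1/3373 ≈ -0.00029647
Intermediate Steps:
Z(t, d) = -10 (Z(t, d) = -3 - 7 = -10)
1/(o(Z(6, -8)) - 3358) = 1/((5 + 2*(-10)) - 3358) = 1/((5 - 20) - 3358) = 1/(-15 - 3358) = 1/(-3373) = -1/3373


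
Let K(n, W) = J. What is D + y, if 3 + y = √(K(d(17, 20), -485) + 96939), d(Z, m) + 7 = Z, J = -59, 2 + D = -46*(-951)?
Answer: 43741 + 4*√6055 ≈ 44052.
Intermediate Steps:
D = 43744 (D = -2 - 46*(-951) = -2 + 43746 = 43744)
d(Z, m) = -7 + Z
K(n, W) = -59
y = -3 + 4*√6055 (y = -3 + √(-59 + 96939) = -3 + √96880 = -3 + 4*√6055 ≈ 308.26)
D + y = 43744 + (-3 + 4*√6055) = 43741 + 4*√6055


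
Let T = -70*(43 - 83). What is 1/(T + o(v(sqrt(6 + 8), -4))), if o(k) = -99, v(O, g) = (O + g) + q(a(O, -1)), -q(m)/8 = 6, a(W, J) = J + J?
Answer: 1/2701 ≈ 0.00037023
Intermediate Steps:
a(W, J) = 2*J
q(m) = -48 (q(m) = -8*6 = -48)
v(O, g) = -48 + O + g (v(O, g) = (O + g) - 48 = -48 + O + g)
T = 2800 (T = -70*(-40) = 2800)
1/(T + o(v(sqrt(6 + 8), -4))) = 1/(2800 - 99) = 1/2701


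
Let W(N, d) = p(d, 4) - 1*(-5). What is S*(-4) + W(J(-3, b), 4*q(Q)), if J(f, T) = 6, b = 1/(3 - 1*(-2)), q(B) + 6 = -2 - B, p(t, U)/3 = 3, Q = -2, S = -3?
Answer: 26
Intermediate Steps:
p(t, U) = 9 (p(t, U) = 3*3 = 9)
q(B) = -8 - B (q(B) = -6 + (-2 - B) = -8 - B)
b = ⅕ (b = 1/(3 + 2) = 1/5 = 1*(⅕) = ⅕ ≈ 0.20000)
W(N, d) = 14 (W(N, d) = 9 - 1*(-5) = 9 + 5 = 14)
S*(-4) + W(J(-3, b), 4*q(Q)) = -3*(-4) + 14 = 12 + 14 = 26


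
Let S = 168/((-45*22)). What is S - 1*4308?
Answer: -710848/165 ≈ -4308.2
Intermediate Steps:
S = -28/165 (S = 168/(-990) = 168*(-1/990) = -28/165 ≈ -0.16970)
S - 1*4308 = -28/165 - 1*4308 = -28/165 - 4308 = -710848/165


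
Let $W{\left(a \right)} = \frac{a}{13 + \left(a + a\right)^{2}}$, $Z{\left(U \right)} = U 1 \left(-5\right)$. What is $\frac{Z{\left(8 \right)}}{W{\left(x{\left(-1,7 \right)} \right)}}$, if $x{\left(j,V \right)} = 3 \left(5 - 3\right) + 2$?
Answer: $-1345$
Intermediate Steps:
$Z{\left(U \right)} = - 5 U$ ($Z{\left(U \right)} = U \left(-5\right) = - 5 U$)
$x{\left(j,V \right)} = 8$ ($x{\left(j,V \right)} = 3 \cdot 2 + 2 = 6 + 2 = 8$)
$W{\left(a \right)} = \frac{a}{13 + 4 a^{2}}$ ($W{\left(a \right)} = \frac{a}{13 + \left(2 a\right)^{2}} = \frac{a}{13 + 4 a^{2}}$)
$\frac{Z{\left(8 \right)}}{W{\left(x{\left(-1,7 \right)} \right)}} = \frac{\left(-5\right) 8}{8 \frac{1}{13 + 4 \cdot 8^{2}}} = - \frac{40}{8 \frac{1}{13 + 4 \cdot 64}} = - \frac{40}{8 \frac{1}{13 + 256}} = - \frac{40}{8 \cdot \frac{1}{269}} = - \frac{40}{\frac{8}{269}} = \left(-40\right) \frac{269}{8} = -1345$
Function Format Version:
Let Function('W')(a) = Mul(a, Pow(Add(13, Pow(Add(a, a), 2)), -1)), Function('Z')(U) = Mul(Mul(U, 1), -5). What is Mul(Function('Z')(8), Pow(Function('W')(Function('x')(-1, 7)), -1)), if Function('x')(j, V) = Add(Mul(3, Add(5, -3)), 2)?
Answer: -1345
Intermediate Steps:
Function('Z')(U) = Mul(-5, U) (Function('Z')(U) = Mul(U, -5) = Mul(-5, U))
Function('x')(j, V) = 8 (Function('x')(j, V) = Add(Mul(3, 2), 2) = Add(6, 2) = 8)
Function('W')(a) = Mul(a, Pow(Add(13, Mul(4, Pow(a, 2))), -1)) (Function('W')(a) = Mul(a, Pow(Add(13, Pow(Mul(2, a), 2)), -1)) = Mul(a, Pow(Add(13, Mul(4, Pow(a, 2))), -1)))
Mul(Function('Z')(8), Pow(Function('W')(Function('x')(-1, 7)), -1)) = Mul(Mul(-5, 8), Pow(Mul(8, Pow(Add(13, Mul(4, Pow(8, 2))), -1)), -1)) = Mul(-40, Pow(Mul(8, Pow(Add(13, Mul(4, 64)), -1)), -1)) = Mul(-40, Pow(Mul(8, Pow(Add(13, 256), -1)), -1)) = Mul(-40, Pow(Mul(8, Pow(269, -1)), -1)) = Mul(-40, Pow(Mul(8, Rational(1, 269)), -1)) = Mul(-40, Pow(Rational(8, 269), -1)) = Mul(-40, Rational(269, 8)) = -1345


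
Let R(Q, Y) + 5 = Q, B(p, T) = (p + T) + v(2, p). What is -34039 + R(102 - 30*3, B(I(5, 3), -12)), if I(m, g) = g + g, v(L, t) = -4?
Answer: -34032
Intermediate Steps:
I(m, g) = 2*g
B(p, T) = -4 + T + p (B(p, T) = (p + T) - 4 = (T + p) - 4 = -4 + T + p)
R(Q, Y) = -5 + Q
-34039 + R(102 - 30*3, B(I(5, 3), -12)) = -34039 + (-5 + (102 - 30*3)) = -34039 + (-5 + (102 - 90)) = -34039 + (-5 + 12) = -34039 + 7 = -34032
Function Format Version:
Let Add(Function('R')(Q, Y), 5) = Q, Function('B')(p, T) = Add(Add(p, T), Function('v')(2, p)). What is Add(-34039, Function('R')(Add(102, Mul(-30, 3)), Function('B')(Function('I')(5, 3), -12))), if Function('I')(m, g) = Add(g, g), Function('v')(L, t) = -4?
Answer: -34032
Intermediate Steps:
Function('I')(m, g) = Mul(2, g)
Function('B')(p, T) = Add(-4, T, p) (Function('B')(p, T) = Add(Add(p, T), -4) = Add(Add(T, p), -4) = Add(-4, T, p))
Function('R')(Q, Y) = Add(-5, Q)
Add(-34039, Function('R')(Add(102, Mul(-30, 3)), Function('B')(Function('I')(5, 3), -12))) = Add(-34039, Add(-5, Add(102, Mul(-30, 3)))) = Add(-34039, Add(-5, Add(102, -90))) = Add(-34039, Add(-5, 12)) = Add(-34039, 7) = -34032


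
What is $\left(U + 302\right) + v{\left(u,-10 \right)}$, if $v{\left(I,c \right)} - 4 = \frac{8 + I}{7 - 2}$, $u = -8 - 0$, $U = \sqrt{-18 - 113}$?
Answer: $306 + i \sqrt{131} \approx 306.0 + 11.446 i$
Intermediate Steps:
$U = i \sqrt{131}$ ($U = \sqrt{-131} = i \sqrt{131} \approx 11.446 i$)
$u = -8$ ($u = -8 + 0 = -8$)
$v{\left(I,c \right)} = \frac{28}{5} + \frac{I}{5}$ ($v{\left(I,c \right)} = 4 + \frac{8 + I}{7 - 2} = 4 + \frac{8 + I}{5} = 4 + \left(8 + I\right) \frac{1}{5} = 4 + \left(\frac{8}{5} + \frac{I}{5}\right) = \frac{28}{5} + \frac{I}{5}$)
$\left(U + 302\right) + v{\left(u,-10 \right)} = \left(i \sqrt{131} + 302\right) + \left(\frac{28}{5} + \frac{1}{5} \left(-8\right)\right) = \left(302 + i \sqrt{131}\right) + \left(\frac{28}{5} - \frac{8}{5}\right) = \left(302 + i \sqrt{131}\right) + 4 = 306 + i \sqrt{131}$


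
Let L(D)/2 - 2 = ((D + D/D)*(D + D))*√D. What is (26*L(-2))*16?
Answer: 1664 + 3328*I*√2 ≈ 1664.0 + 4706.5*I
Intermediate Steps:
L(D) = 4 + 4*D^(3/2)*(1 + D) (L(D) = 4 + 2*(((D + D/D)*(D + D))*√D) = 4 + 2*(((D + 1)*(2*D))*√D) = 4 + 2*(((1 + D)*(2*D))*√D) = 4 + 2*((2*D*(1 + D))*√D) = 4 + 2*(2*D^(3/2)*(1 + D)) = 4 + 4*D^(3/2)*(1 + D))
(26*L(-2))*16 = (26*(4 + 4*(-2)^(3/2) + 4*(-2)^(5/2)))*16 = (26*(4 + 4*(-2*I*√2) + 4*(4*I*√2)))*16 = (26*(4 - 8*I*√2 + 16*I*√2))*16 = (26*(4 + 8*I*√2))*16 = (104 + 208*I*√2)*16 = 1664 + 3328*I*√2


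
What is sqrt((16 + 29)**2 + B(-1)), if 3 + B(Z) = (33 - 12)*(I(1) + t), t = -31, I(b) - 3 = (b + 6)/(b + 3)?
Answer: sqrt(5883)/2 ≈ 38.350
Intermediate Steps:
I(b) = 3 + (6 + b)/(3 + b) (I(b) = 3 + (b + 6)/(b + 3) = 3 + (6 + b)/(3 + b))
B(Z) = -2217/4 (B(Z) = -3 + (33 - 12)*((15 + 4*1)/(3 + 1) - 31) = -3 + 21*((15 + 4)/4 - 31) = -3 + 21*((1/4)*19 - 31) = -3 + 21*(19/4 - 31) = -3 + 21*(-105/4) = -3 - 2205/4 = -2217/4)
sqrt((16 + 29)**2 + B(-1)) = sqrt((16 + 29)**2 - 2217/4) = sqrt(45**2 - 2217/4) = sqrt(2025 - 2217/4) = sqrt(5883/4) = sqrt(5883)/2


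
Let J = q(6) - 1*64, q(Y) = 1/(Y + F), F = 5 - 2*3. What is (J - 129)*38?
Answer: -36632/5 ≈ -7326.4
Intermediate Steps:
F = -1 (F = 5 - 6 = -1)
q(Y) = 1/(-1 + Y) (q(Y) = 1/(Y - 1) = 1/(-1 + Y))
J = -319/5 (J = 1/(-1 + 6) - 1*64 = 1/5 - 64 = -319/5 ≈ -63.800)
(J - 129)*38 = (-319/5 - 129)*38 = -964/5*38 = -36632/5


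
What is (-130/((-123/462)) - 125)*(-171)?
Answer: -2547045/41 ≈ -62123.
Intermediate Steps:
(-130/((-123/462)) - 125)*(-171) = (-130/((-123*1/462)) - 125)*(-171) = (-130/(-41/154) - 125)*(-171) = (-130*(-154/41) - 125)*(-171) = (20020/41 - 125)*(-171) = (14895/41)*(-171) = -2547045/41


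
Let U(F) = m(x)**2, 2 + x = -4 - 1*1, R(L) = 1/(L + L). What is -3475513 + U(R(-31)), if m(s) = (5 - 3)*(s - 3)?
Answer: -3475113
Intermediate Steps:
R(L) = 1/(2*L)
x = -7 (x = -2 + (-4 - 1*1) = -2 + (-4 - 1) = -2 - 5 = -7)
m(s) = -6 + 2*s (m(s) = 2*(-3 + s) = -6 + 2*s)
U(F) = 400 (U(F) = (-6 + 2*(-7))**2 = (-6 - 14)**2 = (-20)**2 = 400)
-3475513 + U(R(-31)) = -3475513 + 400 = -3475113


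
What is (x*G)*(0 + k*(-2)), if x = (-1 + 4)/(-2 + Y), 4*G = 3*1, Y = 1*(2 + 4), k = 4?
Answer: -9/2 ≈ -4.5000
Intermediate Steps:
Y = 6 (Y = 1*6 = 6)
G = ¾ (G = (3*1)/4 = (¼)*3 = ¾ ≈ 0.75000)
x = ¾ (x = (-1 + 4)/(-2 + 6) = 3/4 = 3*(¼) = ¾ ≈ 0.75000)
(x*G)*(0 + k*(-2)) = ((¾)*(¾))*(0 + 4*(-2)) = 9*(0 - 8)/16 = (9/16)*(-8) = -9/2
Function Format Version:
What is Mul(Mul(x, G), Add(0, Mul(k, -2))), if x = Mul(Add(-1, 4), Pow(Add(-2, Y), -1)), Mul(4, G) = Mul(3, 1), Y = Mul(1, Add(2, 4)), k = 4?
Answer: Rational(-9, 2) ≈ -4.5000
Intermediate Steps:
Y = 6 (Y = Mul(1, 6) = 6)
G = Rational(3, 4) (G = Mul(Rational(1, 4), Mul(3, 1)) = Mul(Rational(1, 4), 3) = Rational(3, 4) ≈ 0.75000)
x = Rational(3, 4) (x = Mul(Add(-1, 4), Pow(Add(-2, 6), -1)) = Mul(3, Pow(4, -1)) = Mul(3, Rational(1, 4)) = Rational(3, 4) ≈ 0.75000)
Mul(Mul(x, G), Add(0, Mul(k, -2))) = Mul(Mul(Rational(3, 4), Rational(3, 4)), Add(0, Mul(4, -2))) = Mul(Rational(9, 16), Add(0, -8)) = Mul(Rational(9, 16), -8) = Rational(-9, 2)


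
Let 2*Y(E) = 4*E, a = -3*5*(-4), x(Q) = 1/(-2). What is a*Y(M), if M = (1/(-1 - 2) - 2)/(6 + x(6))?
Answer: -560/11 ≈ -50.909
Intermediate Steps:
x(Q) = -½ (x(Q) = 1*(-½) = -½)
M = -14/33 (M = (1/(-1 - 2) - 2)/(6 - ½) = (1/(-3) - 2)/(11/2) = (-⅓ - 2)*(2/11) = -7/3*2/11 = -14/33 ≈ -0.42424)
a = 60 (a = -15*(-4) = 60)
Y(E) = 2*E (Y(E) = (4*E)/2 = 2*E)
a*Y(M) = 60*(2*(-14/33)) = 60*(-28/33) = -560/11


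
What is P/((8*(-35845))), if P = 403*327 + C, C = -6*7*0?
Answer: -131781/286760 ≈ -0.45955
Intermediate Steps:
C = 0 (C = -42*0 = 0)
P = 131781 (P = 403*327 + 0 = 131781 + 0 = 131781)
P/((8*(-35845))) = 131781/((8*(-35845))) = 131781/(-286760) = 131781*(-1/286760) = -131781/286760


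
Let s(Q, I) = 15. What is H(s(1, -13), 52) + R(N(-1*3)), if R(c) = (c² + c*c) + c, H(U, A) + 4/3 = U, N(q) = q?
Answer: 86/3 ≈ 28.667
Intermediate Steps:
H(U, A) = -4/3 + U
R(c) = c + 2*c² (R(c) = (c² + c²) + c = 2*c² + c = c + 2*c²)
H(s(1, -13), 52) + R(N(-1*3)) = (-4/3 + 15) + (-1*3)*(1 + 2*(-1*3)) = 41/3 - 3*(1 + 2*(-3)) = 41/3 - 3*(1 - 6) = 41/3 - 3*(-5) = 41/3 + 15 = 86/3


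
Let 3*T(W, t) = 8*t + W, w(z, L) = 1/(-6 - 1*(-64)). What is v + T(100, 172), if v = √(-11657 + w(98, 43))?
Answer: 492 + I*√39214090/58 ≈ 492.0 + 107.97*I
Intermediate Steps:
w(z, L) = 1/58 (w(z, L) = 1/(-6 + 64) = 1/58)
T(W, t) = W/3 + 8*t/3 (T(W, t) = (8*t + W)/3 = (W + 8*t)/3 = W/3 + 8*t/3)
v = I*√39214090/58 (v = √(-11657 + 1/58) = √(-676105/58) = I*√39214090/58 ≈ 107.97*I)
v + T(100, 172) = I*√39214090/58 + ((⅓)*100 + (8/3)*172) = I*√39214090/58 + (100/3 + 1376/3) = I*√39214090/58 + 492 = 492 + I*√39214090/58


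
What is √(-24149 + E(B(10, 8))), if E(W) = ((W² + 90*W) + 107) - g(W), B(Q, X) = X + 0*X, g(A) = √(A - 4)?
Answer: 2*I*√5815 ≈ 152.51*I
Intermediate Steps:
g(A) = √(-4 + A)
B(Q, X) = X (B(Q, X) = X + 0 = X)
E(W) = 107 + W² - √(-4 + W) + 90*W (E(W) = ((W² + 90*W) + 107) - √(-4 + W) = (107 + W² + 90*W) - √(-4 + W) = 107 + W² - √(-4 + W) + 90*W)
√(-24149 + E(B(10, 8))) = √(-24149 + (107 + 8² - √(-4 + 8) + 90*8)) = √(-24149 + (107 + 64 - √4 + 720)) = √(-24149 + (107 + 64 - 1*2 + 720)) = √(-24149 + (107 + 64 - 2 + 720)) = √(-24149 + 889) = √(-23260) = 2*I*√5815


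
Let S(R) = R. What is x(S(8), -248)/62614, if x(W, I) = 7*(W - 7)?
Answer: 7/62614 ≈ 0.00011180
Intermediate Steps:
x(W, I) = -49 + 7*W (x(W, I) = 7*(-7 + W) = -49 + 7*W)
x(S(8), -248)/62614 = (-49 + 7*8)/62614 = (-49 + 56)*(1/62614) = 7*(1/62614) = 7/62614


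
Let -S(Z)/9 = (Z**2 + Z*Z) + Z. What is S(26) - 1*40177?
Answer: -52579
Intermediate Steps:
S(Z) = -18*Z**2 - 9*Z (S(Z) = -9*((Z**2 + Z*Z) + Z) = -9*((Z**2 + Z**2) + Z) = -9*(2*Z**2 + Z) = -9*(Z + 2*Z**2) = -18*Z**2 - 9*Z)
S(26) - 1*40177 = -9*26*(1 + 2*26) - 1*40177 = -9*26*(1 + 52) - 40177 = -9*26*53 - 40177 = -12402 - 40177 = -52579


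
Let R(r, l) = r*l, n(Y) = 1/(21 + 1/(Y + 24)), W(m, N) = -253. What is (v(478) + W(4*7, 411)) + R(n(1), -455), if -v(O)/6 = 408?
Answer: -1432101/526 ≈ -2722.6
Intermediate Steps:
v(O) = -2448 (v(O) = -6*408 = -2448)
n(Y) = 1/(21 + 1/(24 + Y))
R(r, l) = l*r
(v(478) + W(4*7, 411)) + R(n(1), -455) = (-2448 - 253) - 455*(24 + 1)/(505 + 21*1) = -2701 - 455*25/(505 + 21) = -2701 - 455*25/526 = -2701 - 11375/526 = -1432101/526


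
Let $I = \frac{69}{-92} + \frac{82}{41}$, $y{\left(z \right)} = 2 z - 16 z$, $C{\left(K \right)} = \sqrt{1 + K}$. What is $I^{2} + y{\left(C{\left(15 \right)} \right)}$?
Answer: $- \frac{871}{16} \approx -54.438$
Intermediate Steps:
$y{\left(z \right)} = - 14 z$
$I = \frac{5}{4}$ ($I = 69 \left(- \frac{1}{92}\right) + 82 \cdot \frac{1}{41} = - \frac{3}{4} + 2 = \frac{5}{4} \approx 1.25$)
$I^{2} + y{\left(C{\left(15 \right)} \right)} = \left(\frac{5}{4}\right)^{2} - 14 \sqrt{1 + 15} = \frac{25}{16} - 14 \sqrt{16} = \frac{25}{16} - 56 = - \frac{871}{16}$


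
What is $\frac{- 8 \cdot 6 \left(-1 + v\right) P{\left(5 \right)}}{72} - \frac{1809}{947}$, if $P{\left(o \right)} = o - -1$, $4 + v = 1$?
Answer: $\frac{13343}{947} \approx 14.09$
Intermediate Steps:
$v = -3$ ($v = -4 + 1 = -3$)
$P{\left(o \right)} = 1 + o$ ($P{\left(o \right)} = o + 1 = 1 + o$)
$\frac{- 8 \cdot 6 \left(-1 + v\right) P{\left(5 \right)}}{72} - \frac{1809}{947} = \frac{- 8 \cdot 6 \left(-1 - 3\right) \left(1 + 5\right)}{72} - \frac{1809}{947} = - 8 \cdot 6 \left(-4\right) 6 \cdot \frac{1}{72} - \frac{1809}{947} = \left(-8\right) \left(-24\right) 6 \cdot \frac{1}{72} - \frac{1809}{947} = 192 \cdot 6 \cdot \frac{1}{72} - \frac{1809}{947} = 1152 \cdot \frac{1}{72} - \frac{1809}{947} = 16 - \frac{1809}{947} = \frac{13343}{947}$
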